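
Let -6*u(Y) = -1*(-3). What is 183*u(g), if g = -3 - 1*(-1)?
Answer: -183/2 ≈ -91.500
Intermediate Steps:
g = -2 (g = -3 + 1 = -2)
u(Y) = -1/2 (u(Y) = -(-1)*(-3)/6 = -1/6*3 = -1/2)
183*u(g) = 183*(-1/2) = -183/2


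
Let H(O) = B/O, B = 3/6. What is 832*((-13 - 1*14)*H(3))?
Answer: -3744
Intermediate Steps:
B = ½ (B = 3*(⅙) = ½ ≈ 0.50000)
H(O) = 1/(2*O)
832*((-13 - 1*14)*H(3)) = 832*((-13 - 1*14)*((½)/3)) = 832*((-13 - 14)*((½)*(⅓))) = 832*(-27*⅙) = 832*(-9/2) = -3744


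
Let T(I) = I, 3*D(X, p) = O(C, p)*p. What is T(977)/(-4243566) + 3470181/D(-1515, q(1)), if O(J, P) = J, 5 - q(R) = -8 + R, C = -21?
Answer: -2454323697919/59409924 ≈ -41312.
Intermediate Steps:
q(R) = 13 - R (q(R) = 5 - (-8 + R) = 5 + (8 - R) = 13 - R)
D(X, p) = -7*p (D(X, p) = (-21*p)/3 = -7*p)
T(977)/(-4243566) + 3470181/D(-1515, q(1)) = 977/(-4243566) + 3470181/((-7*(13 - 1*1))) = 977*(-1/4243566) + 3470181/((-7*(13 - 1))) = -977/4243566 + 3470181/((-7*12)) = -977/4243566 + 3470181/(-84) = -977/4243566 + 3470181*(-1/84) = -977/4243566 - 1156727/28 = -2454323697919/59409924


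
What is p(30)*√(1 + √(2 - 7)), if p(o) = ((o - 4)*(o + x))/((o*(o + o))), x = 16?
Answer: 299*√(1 + I*√5)/450 ≈ 0.87261 + 0.56565*I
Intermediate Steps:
p(o) = (-4 + o)*(16 + o)/(2*o²) (p(o) = ((o - 4)*(o + 16))/((o*(o + o))) = ((-4 + o)*(16 + o))/((o*(2*o))) = ((-4 + o)*(16 + o))/((2*o²)) = ((-4 + o)*(16 + o))*(1/(2*o²)) = (-4 + o)*(16 + o)/(2*o²))
p(30)*√(1 + √(2 - 7)) = (½ - 32/30² + 6/30)*√(1 + √(2 - 7)) = (½ - 32*1/900 + 6*(1/30))*√(1 + √(-5)) = (½ - 8/225 + ⅕)*√(1 + I*√5) = 299*√(1 + I*√5)/450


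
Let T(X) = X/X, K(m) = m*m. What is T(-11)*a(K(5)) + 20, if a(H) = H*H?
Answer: 645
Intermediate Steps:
K(m) = m²
a(H) = H²
T(X) = 1
T(-11)*a(K(5)) + 20 = 1*(5²)² + 20 = 1*25² + 20 = 1*625 + 20 = 625 + 20 = 645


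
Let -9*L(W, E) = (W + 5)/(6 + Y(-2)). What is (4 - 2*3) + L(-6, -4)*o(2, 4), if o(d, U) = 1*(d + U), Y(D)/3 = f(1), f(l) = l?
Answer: -52/27 ≈ -1.9259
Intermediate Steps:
Y(D) = 3 (Y(D) = 3*1 = 3)
o(d, U) = U + d (o(d, U) = 1*(U + d) = U + d)
L(W, E) = -5/81 - W/81 (L(W, E) = -(W + 5)/(9*(6 + 3)) = -(5 + W)/(9*9) = -(5/9 + W/9)/9 = -5/81 - W/81)
(4 - 2*3) + L(-6, -4)*o(2, 4) = (4 - 2*3) + (-5/81 - 1/81*(-6))*(4 + 2) = (4 - 6) + (-5/81 + 2/27)*6 = -2 + (1/81)*6 = -2 + 2/27 = -52/27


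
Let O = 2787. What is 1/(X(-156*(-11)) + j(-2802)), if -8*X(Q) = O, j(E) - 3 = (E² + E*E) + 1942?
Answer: 8/125632037 ≈ 6.3678e-8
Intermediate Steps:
j(E) = 1945 + 2*E² (j(E) = 3 + ((E² + E*E) + 1942) = 3 + ((E² + E²) + 1942) = 3 + (2*E² + 1942) = 3 + (1942 + 2*E²) = 1945 + 2*E²)
X(Q) = -2787/8 (X(Q) = -⅛*2787 = -2787/8)
1/(X(-156*(-11)) + j(-2802)) = 1/(-2787/8 + (1945 + 2*(-2802)²)) = 1/(-2787/8 + (1945 + 2*7851204)) = 1/(-2787/8 + (1945 + 15702408)) = 1/(-2787/8 + 15704353) = 1/(125632037/8) = 8/125632037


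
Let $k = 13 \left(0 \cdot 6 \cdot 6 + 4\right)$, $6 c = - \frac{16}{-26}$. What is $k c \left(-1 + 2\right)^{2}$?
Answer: $\frac{16}{3} \approx 5.3333$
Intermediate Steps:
$c = \frac{4}{39}$ ($c = \frac{\left(-1\right) \frac{16}{-26}}{6} = \frac{\left(-1\right) 16 \left(- \frac{1}{26}\right)}{6} = \frac{\left(-1\right) \left(- \frac{8}{13}\right)}{6} = \frac{1}{6} \cdot \frac{8}{13} = \frac{4}{39} \approx 0.10256$)
$k = 52$ ($k = 13 \left(0 \cdot 6 + 4\right) = 13 \left(0 + 4\right) = 13 \cdot 4 = 52$)
$k c \left(-1 + 2\right)^{2} = 52 \frac{4 \left(-1 + 2\right)^{2}}{39} = 52 \frac{4 \cdot 1^{2}}{39} = 52 \cdot \frac{4}{39} \cdot 1 = 52 \cdot \frac{4}{39} = \frac{16}{3}$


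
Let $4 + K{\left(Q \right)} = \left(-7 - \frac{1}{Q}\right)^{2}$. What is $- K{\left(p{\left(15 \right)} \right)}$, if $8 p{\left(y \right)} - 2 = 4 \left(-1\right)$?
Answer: $-5$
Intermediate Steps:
$p{\left(y \right)} = - \frac{1}{4}$ ($p{\left(y \right)} = \frac{1}{4} + \frac{4 \left(-1\right)}{8} = \frac{1}{4} + \frac{1}{8} \left(-4\right) = \frac{1}{4} - \frac{1}{2} = - \frac{1}{4}$)
$K{\left(Q \right)} = -4 + \left(-7 - \frac{1}{Q}\right)^{2}$
$- K{\left(p{\left(15 \right)} \right)} = - (45 + \frac{1}{\frac{1}{16}} + \frac{14}{- \frac{1}{4}}) = - (45 + 16 + 14 \left(-4\right)) = - (45 + 16 - 56) = \left(-1\right) 5 = -5$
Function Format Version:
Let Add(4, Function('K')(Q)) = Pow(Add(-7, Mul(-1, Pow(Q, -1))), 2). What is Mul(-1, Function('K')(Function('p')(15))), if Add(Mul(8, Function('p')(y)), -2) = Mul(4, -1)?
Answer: -5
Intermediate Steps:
Function('p')(y) = Rational(-1, 4) (Function('p')(y) = Add(Rational(1, 4), Mul(Rational(1, 8), Mul(4, -1))) = Add(Rational(1, 4), Mul(Rational(1, 8), -4)) = Add(Rational(1, 4), Rational(-1, 2)) = Rational(-1, 4))
Function('K')(Q) = Add(-4, Pow(Add(-7, Mul(-1, Pow(Q, -1))), 2))
Mul(-1, Function('K')(Function('p')(15))) = Mul(-1, Add(45, Pow(Rational(-1, 4), -2), Mul(14, Pow(Rational(-1, 4), -1)))) = Mul(-1, Add(45, 16, Mul(14, -4))) = Mul(-1, Add(45, 16, -56)) = Mul(-1, 5) = -5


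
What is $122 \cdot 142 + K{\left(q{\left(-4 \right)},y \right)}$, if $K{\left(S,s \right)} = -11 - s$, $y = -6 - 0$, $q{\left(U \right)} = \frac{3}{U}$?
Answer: $17319$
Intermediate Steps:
$y = -6$ ($y = -6 + 0 = -6$)
$122 \cdot 142 + K{\left(q{\left(-4 \right)},y \right)} = 122 \cdot 142 - 5 = 17324 + \left(-11 + 6\right) = 17324 - 5 = 17319$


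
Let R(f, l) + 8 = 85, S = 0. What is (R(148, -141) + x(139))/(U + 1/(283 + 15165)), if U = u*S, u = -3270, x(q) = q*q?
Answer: 299660304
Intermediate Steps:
x(q) = q²
U = 0 (U = -3270*0 = 0)
R(f, l) = 77 (R(f, l) = -8 + 85 = 77)
(R(148, -141) + x(139))/(U + 1/(283 + 15165)) = (77 + 139²)/(0 + 1/(283 + 15165)) = (77 + 19321)/(0 + 1/15448) = 19398/(0 + 1/15448) = 19398/(1/15448) = 19398*15448 = 299660304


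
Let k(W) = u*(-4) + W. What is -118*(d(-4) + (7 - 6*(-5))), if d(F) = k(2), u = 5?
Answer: -2242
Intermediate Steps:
k(W) = -20 + W (k(W) = 5*(-4) + W = -20 + W)
d(F) = -18 (d(F) = -20 + 2 = -18)
-118*(d(-4) + (7 - 6*(-5))) = -118*(-18 + (7 - 6*(-5))) = -118*(-18 + (7 + 30)) = -118*(-18 + 37) = -118*19 = -2242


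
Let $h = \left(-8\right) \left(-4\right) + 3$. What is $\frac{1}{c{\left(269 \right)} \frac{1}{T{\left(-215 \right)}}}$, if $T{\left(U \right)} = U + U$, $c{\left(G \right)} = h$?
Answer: $- \frac{86}{7} \approx -12.286$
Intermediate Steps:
$h = 35$ ($h = 32 + 3 = 35$)
$c{\left(G \right)} = 35$
$T{\left(U \right)} = 2 U$
$\frac{1}{c{\left(269 \right)} \frac{1}{T{\left(-215 \right)}}} = \frac{1}{35 \frac{1}{2 \left(-215\right)}} = \frac{1}{35 \frac{1}{-430}} = \frac{1}{35 \left(- \frac{1}{430}\right)} = \frac{1}{- \frac{7}{86}} = - \frac{86}{7}$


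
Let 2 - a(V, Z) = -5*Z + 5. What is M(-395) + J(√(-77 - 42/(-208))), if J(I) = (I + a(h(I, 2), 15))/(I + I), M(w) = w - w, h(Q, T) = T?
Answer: ½ - 72*I*√4238/1141 ≈ 0.5 - 4.108*I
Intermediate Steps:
a(V, Z) = -3 + 5*Z (a(V, Z) = 2 - (-5*Z + 5) = 2 - (5 - 5*Z) = 2 + (-5 + 5*Z) = -3 + 5*Z)
M(w) = 0
J(I) = (72 + I)/(2*I) (J(I) = (I + (-3 + 5*15))/(I + I) = (I + (-3 + 75))/((2*I)) = (I + 72)*(1/(2*I)) = (72 + I)*(1/(2*I)) = (72 + I)/(2*I))
M(-395) + J(√(-77 - 42/(-208))) = 0 + (72 + √(-77 - 42/(-208)))/(2*(√(-77 - 42/(-208)))) = 0 + (72 + √(-77 - 42*(-1/208)))/(2*(√(-77 - 42*(-1/208)))) = 0 + (72 + √(-77 + 21/104))/(2*(√(-77 + 21/104))) = 0 + (72 + √(-7987/104))/(2*(√(-7987/104))) = 0 + (72 + 7*I*√4238/52)/(2*((7*I*√4238/52))) = 0 + (-2*I*√4238/1141)*(72 + 7*I*√4238/52)/2 = 0 - I*√4238*(72 + 7*I*√4238/52)/1141 = -I*√4238*(72 + 7*I*√4238/52)/1141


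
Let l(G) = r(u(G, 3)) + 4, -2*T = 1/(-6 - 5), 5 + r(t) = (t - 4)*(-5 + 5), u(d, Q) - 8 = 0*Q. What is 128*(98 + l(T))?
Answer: 12416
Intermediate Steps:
u(d, Q) = 8 (u(d, Q) = 8 + 0*Q = 8 + 0 = 8)
r(t) = -5 (r(t) = -5 + (t - 4)*(-5 + 5) = -5 + (-4 + t)*0 = -5 + 0 = -5)
T = 1/22 (T = -1/(2*(-6 - 5)) = -½/(-11) = -½*(-1/11) = 1/22 ≈ 0.045455)
l(G) = -1 (l(G) = -5 + 4 = -1)
128*(98 + l(T)) = 128*(98 - 1) = 128*97 = 12416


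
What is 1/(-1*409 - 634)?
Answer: -1/1043 ≈ -0.00095877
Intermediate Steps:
1/(-1*409 - 634) = 1/(-409 - 634) = 1/(-1043) = -1/1043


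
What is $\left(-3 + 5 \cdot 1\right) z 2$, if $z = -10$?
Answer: $-40$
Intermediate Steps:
$\left(-3 + 5 \cdot 1\right) z 2 = \left(-3 + 5 \cdot 1\right) \left(-10\right) 2 = \left(-3 + 5\right) \left(-10\right) 2 = 2 \left(-10\right) 2 = \left(-20\right) 2 = -40$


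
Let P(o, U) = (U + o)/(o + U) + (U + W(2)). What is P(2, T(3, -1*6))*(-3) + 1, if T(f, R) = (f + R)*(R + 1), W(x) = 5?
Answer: -62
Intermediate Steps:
T(f, R) = (1 + R)*(R + f) (T(f, R) = (R + f)*(1 + R) = (1 + R)*(R + f))
P(o, U) = 6 + U (P(o, U) = (U + o)/(o + U) + (U + 5) = (U + o)/(U + o) + (5 + U) = 1 + (5 + U) = 6 + U)
P(2, T(3, -1*6))*(-3) + 1 = (6 + (-1*6 + 3 + (-1*6)**2 - 1*6*3))*(-3) + 1 = (6 + (-6 + 3 + (-6)**2 - 6*3))*(-3) + 1 = (6 + (-6 + 3 + 36 - 18))*(-3) + 1 = (6 + 15)*(-3) + 1 = 21*(-3) + 1 = -63 + 1 = -62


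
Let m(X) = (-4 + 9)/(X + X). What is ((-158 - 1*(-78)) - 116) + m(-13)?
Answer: -5101/26 ≈ -196.19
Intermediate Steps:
m(X) = 5/(2*X) (m(X) = 5/((2*X)) = 5*(1/(2*X)) = 5/(2*X))
((-158 - 1*(-78)) - 116) + m(-13) = ((-158 - 1*(-78)) - 116) + (5/2)/(-13) = ((-158 + 78) - 116) + (5/2)*(-1/13) = (-80 - 116) - 5/26 = -196 - 5/26 = -5101/26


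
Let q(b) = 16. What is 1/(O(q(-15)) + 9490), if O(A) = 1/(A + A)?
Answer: 32/303681 ≈ 0.00010537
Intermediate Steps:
O(A) = 1/(2*A)
1/(O(q(-15)) + 9490) = 1/((½)/16 + 9490) = 1/((½)*(1/16) + 9490) = 1/(1/32 + 9490) = 1/(303681/32) = 32/303681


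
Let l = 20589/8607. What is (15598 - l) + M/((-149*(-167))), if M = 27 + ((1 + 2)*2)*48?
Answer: 1113360854252/71389327 ≈ 15596.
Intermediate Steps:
M = 315 (M = 27 + (3*2)*48 = 27 + 6*48 = 27 + 288 = 315)
l = 6863/2869 (l = 20589*(1/8607) = 6863/2869 ≈ 2.3921)
(15598 - l) + M/((-149*(-167))) = (15598 - 1*6863/2869) + 315/((-149*(-167))) = (15598 - 6863/2869) + 315/24883 = 44743799/2869 + 315*(1/24883) = 44743799/2869 + 315/24883 = 1113360854252/71389327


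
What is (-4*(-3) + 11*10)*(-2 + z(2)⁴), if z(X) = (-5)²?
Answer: 47656006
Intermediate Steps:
z(X) = 25
(-4*(-3) + 11*10)*(-2 + z(2)⁴) = (-4*(-3) + 11*10)*(-2 + 25⁴) = (12 + 110)*(-2 + 390625) = 122*390623 = 47656006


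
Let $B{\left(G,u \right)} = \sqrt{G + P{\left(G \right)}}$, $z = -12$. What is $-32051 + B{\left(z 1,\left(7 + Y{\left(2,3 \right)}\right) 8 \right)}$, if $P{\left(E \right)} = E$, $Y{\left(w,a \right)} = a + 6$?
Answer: $-32051 + 2 i \sqrt{6} \approx -32051.0 + 4.899 i$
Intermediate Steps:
$Y{\left(w,a \right)} = 6 + a$
$B{\left(G,u \right)} = \sqrt{2} \sqrt{G}$ ($B{\left(G,u \right)} = \sqrt{G + G} = \sqrt{2 G} = \sqrt{2} \sqrt{G}$)
$-32051 + B{\left(z 1,\left(7 + Y{\left(2,3 \right)}\right) 8 \right)} = -32051 + \sqrt{2} \sqrt{\left(-12\right) 1} = -32051 + \sqrt{2} \sqrt{-12} = -32051 + \sqrt{2} \cdot 2 i \sqrt{3} = -32051 + 2 i \sqrt{6}$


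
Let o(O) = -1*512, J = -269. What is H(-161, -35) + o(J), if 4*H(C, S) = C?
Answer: -2209/4 ≈ -552.25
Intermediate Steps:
o(O) = -512
H(C, S) = C/4
H(-161, -35) + o(J) = (¼)*(-161) - 512 = -161/4 - 512 = -2209/4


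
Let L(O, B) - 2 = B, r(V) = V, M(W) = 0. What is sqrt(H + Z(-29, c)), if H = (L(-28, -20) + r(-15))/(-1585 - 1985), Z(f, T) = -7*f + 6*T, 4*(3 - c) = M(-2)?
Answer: sqrt(312971190)/1190 ≈ 14.866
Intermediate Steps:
L(O, B) = 2 + B
c = 3 (c = 3 - 1/4*0 = 3 + 0 = 3)
H = 11/1190 (H = ((2 - 20) - 15)/(-1585 - 1985) = (-18 - 15)/(-3570) = -33*(-1/3570) = 11/1190 ≈ 0.0092437)
sqrt(H + Z(-29, c)) = sqrt(11/1190 + (-7*(-29) + 6*3)) = sqrt(11/1190 + (203 + 18)) = sqrt(11/1190 + 221) = sqrt(263001/1190) = sqrt(312971190)/1190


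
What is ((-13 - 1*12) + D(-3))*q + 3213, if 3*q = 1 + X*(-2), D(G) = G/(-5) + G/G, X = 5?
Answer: 16416/5 ≈ 3283.2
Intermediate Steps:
D(G) = 1 - G/5 (D(G) = G*(-⅕) + 1 = -G/5 + 1 = 1 - G/5)
q = -3 (q = (1 + 5*(-2))/3 = (1 - 10)/3 = (⅓)*(-9) = -3)
((-13 - 1*12) + D(-3))*q + 3213 = ((-13 - 1*12) + (1 - ⅕*(-3)))*(-3) + 3213 = ((-13 - 12) + (1 + ⅗))*(-3) + 3213 = (-25 + 8/5)*(-3) + 3213 = -117/5*(-3) + 3213 = 351/5 + 3213 = 16416/5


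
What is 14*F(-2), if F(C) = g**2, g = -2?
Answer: 56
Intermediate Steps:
F(C) = 4 (F(C) = (-2)**2 = 4)
14*F(-2) = 14*4 = 56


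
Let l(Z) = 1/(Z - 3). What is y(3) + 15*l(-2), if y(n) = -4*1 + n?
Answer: -4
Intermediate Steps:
y(n) = -4 + n
l(Z) = 1/(-3 + Z)
y(3) + 15*l(-2) = (-4 + 3) + 15/(-3 - 2) = -1 + 15/(-5) = -1 + 15*(-⅕) = -1 - 3 = -4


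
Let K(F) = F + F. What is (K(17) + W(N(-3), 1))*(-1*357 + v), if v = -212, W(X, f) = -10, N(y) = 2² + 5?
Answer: -13656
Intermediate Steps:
N(y) = 9 (N(y) = 4 + 5 = 9)
K(F) = 2*F
(K(17) + W(N(-3), 1))*(-1*357 + v) = (2*17 - 10)*(-1*357 - 212) = (34 - 10)*(-357 - 212) = 24*(-569) = -13656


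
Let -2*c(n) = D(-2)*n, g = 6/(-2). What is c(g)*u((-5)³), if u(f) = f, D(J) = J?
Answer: 375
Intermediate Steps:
g = -3 (g = 6*(-½) = -3)
c(n) = n (c(n) = -(-1)*n = n)
c(g)*u((-5)³) = -3*(-5)³ = -3*(-125) = 375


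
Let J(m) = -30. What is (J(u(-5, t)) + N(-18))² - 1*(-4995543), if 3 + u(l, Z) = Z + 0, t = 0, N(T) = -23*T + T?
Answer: 5129499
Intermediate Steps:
N(T) = -22*T
u(l, Z) = -3 + Z (u(l, Z) = -3 + (Z + 0) = -3 + Z)
(J(u(-5, t)) + N(-18))² - 1*(-4995543) = (-30 - 22*(-18))² - 1*(-4995543) = (-30 + 396)² + 4995543 = 366² + 4995543 = 133956 + 4995543 = 5129499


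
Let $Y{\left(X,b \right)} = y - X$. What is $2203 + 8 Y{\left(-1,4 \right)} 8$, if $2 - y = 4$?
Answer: $2139$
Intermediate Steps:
$y = -2$ ($y = 2 - 4 = -2$)
$Y{\left(X,b \right)} = -2 - X$
$2203 + 8 Y{\left(-1,4 \right)} 8 = 2203 + 8 \left(-2 - -1\right) 8 = 2203 + 8 \left(-2 + 1\right) 8 = 2203 + 8 \left(-1\right) 8 = 2203 - 64 = 2139$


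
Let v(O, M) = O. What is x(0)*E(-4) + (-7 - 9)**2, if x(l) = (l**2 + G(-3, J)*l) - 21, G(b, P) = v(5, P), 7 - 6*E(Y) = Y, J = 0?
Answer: 435/2 ≈ 217.50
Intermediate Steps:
E(Y) = 7/6 - Y/6
G(b, P) = 5
x(l) = -21 + l**2 + 5*l (x(l) = (l**2 + 5*l) - 21 = -21 + l**2 + 5*l)
x(0)*E(-4) + (-7 - 9)**2 = (-21 + 0**2 + 5*0)*(7/6 - 1/6*(-4)) + (-7 - 9)**2 = (-21 + 0 + 0)*(7/6 + 2/3) + (-16)**2 = -21*11/6 + 256 = -77/2 + 256 = 435/2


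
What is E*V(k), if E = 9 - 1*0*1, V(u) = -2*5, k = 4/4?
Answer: -90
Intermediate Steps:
k = 1 (k = 4*(¼) = 1)
V(u) = -10
E = 9 (E = 9 + 0*1 = 9 + 0 = 9)
E*V(k) = 9*(-10) = -90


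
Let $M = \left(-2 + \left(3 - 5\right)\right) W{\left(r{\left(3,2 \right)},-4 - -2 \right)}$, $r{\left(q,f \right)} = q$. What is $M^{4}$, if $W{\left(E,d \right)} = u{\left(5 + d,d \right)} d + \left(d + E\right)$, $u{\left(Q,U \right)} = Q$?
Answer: $160000$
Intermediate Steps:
$W{\left(E,d \right)} = E + d + d \left(5 + d\right)$ ($W{\left(E,d \right)} = \left(5 + d\right) d + \left(d + E\right) = d \left(5 + d\right) + \left(E + d\right) = E + d + d \left(5 + d\right)$)
$M = 20$ ($M = \left(-2 + \left(3 - 5\right)\right) \left(3 - 2 + \left(-4 - -2\right) \left(5 - 2\right)\right) = \left(-2 + \left(3 - 5\right)\right) \left(3 + \left(-4 + 2\right) + \left(-4 + 2\right) \left(5 + \left(-4 + 2\right)\right)\right) = \left(-2 - 2\right) \left(3 - 2 - 2 \left(5 - 2\right)\right) = - 4 \left(3 - 2 - 6\right) = \left(-4\right) \left(-5\right) = 20$)
$M^{4} = 20^{4} = 160000$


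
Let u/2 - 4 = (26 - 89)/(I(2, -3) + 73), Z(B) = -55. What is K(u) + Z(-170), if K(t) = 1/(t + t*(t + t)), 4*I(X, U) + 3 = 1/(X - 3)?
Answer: -37117/675 ≈ -54.988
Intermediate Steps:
I(X, U) = -3/4 + 1/(4*(-3 + X)) (I(X, U) = -3/4 + 1/(4*(X - 3)) = -3/4 + 1/(4*(-3 + X)))
u = 25/4 (u = 8 + 2*((26 - 89)/((10 - 3*2)/(4*(-3 + 2)) + 73)) = 8 + 2*(-63/((1/4)*(10 - 6)/(-1) + 73)) = 8 + 2*(-63/((1/4)*(-1)*4 + 73)) = 8 + 2*(-63/(-1 + 73)) = 8 + 2*(-63/72) = 8 + 2*(-63*1/72) = 8 + 2*(-7/8) = 8 - 7/4 = 25/4 ≈ 6.2500)
K(t) = 1/(t + 2*t**2) (K(t) = 1/(t + t*(2*t)) = 1/(t + 2*t**2))
K(u) + Z(-170) = 1/((25/4)*(1 + 2*(25/4))) - 55 = 4/(25*(1 + 25/2)) - 55 = 4/(25*(27/2)) - 55 = (4/25)*(2/27) - 55 = 8/675 - 55 = -37117/675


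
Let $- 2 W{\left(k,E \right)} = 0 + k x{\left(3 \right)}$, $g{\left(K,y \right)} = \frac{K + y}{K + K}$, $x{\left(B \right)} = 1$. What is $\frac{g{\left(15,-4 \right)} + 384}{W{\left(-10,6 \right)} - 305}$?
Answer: $- \frac{11531}{9000} \approx -1.2812$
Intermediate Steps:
$g{\left(K,y \right)} = \frac{K + y}{2 K}$
$W{\left(k,E \right)} = - \frac{k}{2}$ ($W{\left(k,E \right)} = - \frac{0 + k 1}{2} = - \frac{0 + k}{2} = - \frac{k}{2}$)
$\frac{g{\left(15,-4 \right)} + 384}{W{\left(-10,6 \right)} - 305} = \frac{\frac{15 - 4}{2 \cdot 15} + 384}{\left(- \frac{1}{2}\right) \left(-10\right) - 305} = \frac{\frac{1}{2} \cdot \frac{1}{15} \cdot 11 + 384}{5 - 305} = \frac{\frac{11}{30} + 384}{-300} = \frac{11531}{30} \left(- \frac{1}{300}\right) = - \frac{11531}{9000}$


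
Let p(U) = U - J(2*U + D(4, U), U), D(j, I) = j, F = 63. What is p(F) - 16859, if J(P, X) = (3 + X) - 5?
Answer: -16857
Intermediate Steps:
J(P, X) = -2 + X
p(U) = 2 (p(U) = U - (-2 + U) = U + (2 - U) = 2)
p(F) - 16859 = 2 - 16859 = -16857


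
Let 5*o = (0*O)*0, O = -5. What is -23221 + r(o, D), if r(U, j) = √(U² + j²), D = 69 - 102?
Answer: -23188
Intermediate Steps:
o = 0 (o = ((0*(-5))*0)/5 = (0*0)/5 = (⅕)*0 = 0)
D = -33
-23221 + r(o, D) = -23221 + √(0² + (-33)²) = -23221 + √(0 + 1089) = -23221 + √1089 = -23221 + 33 = -23188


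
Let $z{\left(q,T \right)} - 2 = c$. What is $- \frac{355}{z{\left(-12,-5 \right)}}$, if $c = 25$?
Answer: $- \frac{355}{27} \approx -13.148$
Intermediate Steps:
$z{\left(q,T \right)} = 27$ ($z{\left(q,T \right)} = 2 + 25 = 27$)
$- \frac{355}{z{\left(-12,-5 \right)}} = - \frac{355}{27}$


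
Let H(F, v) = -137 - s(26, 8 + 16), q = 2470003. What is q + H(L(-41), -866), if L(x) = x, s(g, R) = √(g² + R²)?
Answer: 2469866 - 2*√313 ≈ 2.4698e+6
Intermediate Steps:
s(g, R) = √(R² + g²)
H(F, v) = -137 - 2*√313 (H(F, v) = -137 - √((8 + 16)² + 26²) = -137 - √(24² + 676) = -137 - √(576 + 676) = -137 - √1252 = -137 - 2*√313)
q + H(L(-41), -866) = 2470003 + (-137 - 2*√313) = 2469866 - 2*√313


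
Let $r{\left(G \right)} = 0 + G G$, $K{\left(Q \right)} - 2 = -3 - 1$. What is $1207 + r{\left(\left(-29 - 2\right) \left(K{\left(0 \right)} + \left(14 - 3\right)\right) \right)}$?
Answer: $79048$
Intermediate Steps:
$K{\left(Q \right)} = -2$ ($K{\left(Q \right)} = 2 - 4 = -2$)
$r{\left(G \right)} = G^{2}$ ($r{\left(G \right)} = 0 + G^{2} = G^{2}$)
$1207 + r{\left(\left(-29 - 2\right) \left(K{\left(0 \right)} + \left(14 - 3\right)\right) \right)} = 1207 + \left(\left(-29 - 2\right) \left(-2 + \left(14 - 3\right)\right)\right)^{2} = 1207 + \left(- 31 \left(-2 + \left(14 - 3\right)\right)\right)^{2} = 1207 + \left(- 31 \left(-2 + 11\right)\right)^{2} = 1207 + \left(\left(-31\right) 9\right)^{2} = 1207 + \left(-279\right)^{2} = 1207 + 77841 = 79048$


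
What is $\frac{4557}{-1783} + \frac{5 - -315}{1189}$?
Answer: $- \frac{4847713}{2119987} \approx -2.2867$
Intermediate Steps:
$\frac{4557}{-1783} + \frac{5 - -315}{1189} = 4557 \left(- \frac{1}{1783}\right) + \left(5 + 315\right) \frac{1}{1189} = - \frac{4557}{1783} + 320 \cdot \frac{1}{1189} = - \frac{4557}{1783} + \frac{320}{1189} = - \frac{4847713}{2119987}$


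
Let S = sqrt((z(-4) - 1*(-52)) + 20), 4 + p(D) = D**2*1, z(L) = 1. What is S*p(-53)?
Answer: 2805*sqrt(73) ≈ 23966.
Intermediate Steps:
p(D) = -4 + D**2 (p(D) = -4 + D**2*1 = -4 + D**2)
S = sqrt(73) (S = sqrt((1 - 1*(-52)) + 20) = sqrt((1 + 52) + 20) = sqrt(53 + 20) = sqrt(73) ≈ 8.5440)
S*p(-53) = sqrt(73)*(-4 + (-53)**2) = sqrt(73)*(-4 + 2809) = sqrt(73)*2805 = 2805*sqrt(73)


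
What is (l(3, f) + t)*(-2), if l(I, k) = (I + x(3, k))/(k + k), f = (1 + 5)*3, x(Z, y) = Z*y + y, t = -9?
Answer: 83/6 ≈ 13.833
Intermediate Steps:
x(Z, y) = y + Z*y
f = 18 (f = 6*3 = 18)
l(I, k) = (I + 4*k)/(2*k) (l(I, k) = (I + k*(1 + 3))/(k + k) = (I + k*4)/((2*k)) = (I + 4*k)*(1/(2*k)) = (I + 4*k)/(2*k))
(l(3, f) + t)*(-2) = ((2 + (1/2)*3/18) - 9)*(-2) = ((2 + (1/2)*3*(1/18)) - 9)*(-2) = ((2 + 1/12) - 9)*(-2) = (25/12 - 9)*(-2) = -83/12*(-2) = 83/6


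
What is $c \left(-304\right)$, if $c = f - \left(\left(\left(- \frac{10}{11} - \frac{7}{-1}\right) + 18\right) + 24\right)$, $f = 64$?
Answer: $- \frac{53200}{11} \approx -4836.4$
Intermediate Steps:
$c = \frac{175}{11}$ ($c = 64 - \left(\left(\left(- \frac{10}{11} - \frac{7}{-1}\right) + 18\right) + 24\right) = 64 - \left(\left(\left(\left(-10\right) \frac{1}{11} - -7\right) + 18\right) + 24\right) = 64 - \left(\left(\left(- \frac{10}{11} + 7\right) + 18\right) + 24\right) = 64 - \left(\left(\frac{67}{11} + 18\right) + 24\right) = 64 - \left(\frac{265}{11} + 24\right) = 64 - \frac{529}{11} = \frac{175}{11} \approx 15.909$)
$c \left(-304\right) = \frac{175}{11} \left(-304\right) = - \frac{53200}{11}$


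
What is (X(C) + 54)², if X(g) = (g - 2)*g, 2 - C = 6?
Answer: 6084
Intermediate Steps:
C = -4 (C = 2 - 1*6 = 2 - 6 = -4)
X(g) = g*(-2 + g) (X(g) = (-2 + g)*g = g*(-2 + g))
(X(C) + 54)² = (-4*(-2 - 4) + 54)² = (-4*(-6) + 54)² = (24 + 54)² = 78² = 6084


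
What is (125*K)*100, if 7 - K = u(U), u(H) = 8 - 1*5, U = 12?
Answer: 50000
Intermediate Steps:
u(H) = 3 (u(H) = 8 - 5 = 3)
K = 4 (K = 7 - 1*3 = 7 - 3 = 4)
(125*K)*100 = (125*4)*100 = 500*100 = 50000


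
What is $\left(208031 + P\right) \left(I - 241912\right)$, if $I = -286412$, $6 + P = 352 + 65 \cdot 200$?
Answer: $-116958782148$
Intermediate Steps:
$P = 13346$ ($P = -6 + \left(352 + 65 \cdot 200\right) = -6 + \left(352 + 13000\right) = -6 + 13352 = 13346$)
$\left(208031 + P\right) \left(I - 241912\right) = \left(208031 + 13346\right) \left(-286412 - 241912\right) = 221377 \left(-528324\right) = -116958782148$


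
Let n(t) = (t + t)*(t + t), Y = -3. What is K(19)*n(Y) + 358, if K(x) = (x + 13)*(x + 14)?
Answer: 38374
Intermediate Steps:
n(t) = 4*t² (n(t) = (2*t)*(2*t) = 4*t²)
K(x) = (13 + x)*(14 + x)
K(19)*n(Y) + 358 = (182 + 19² + 27*19)*(4*(-3)²) + 358 = (182 + 361 + 513)*(4*9) + 358 = 1056*36 + 358 = 38016 + 358 = 38374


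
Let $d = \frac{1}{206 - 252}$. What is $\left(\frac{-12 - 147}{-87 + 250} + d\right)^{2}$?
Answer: $\frac{55905529}{56220004} \approx 0.99441$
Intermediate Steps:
$d = - \frac{1}{46}$ ($d = \frac{1}{-46} = - \frac{1}{46} \approx -0.021739$)
$\left(\frac{-12 - 147}{-87 + 250} + d\right)^{2} = \left(\frac{-12 - 147}{-87 + 250} - \frac{1}{46}\right)^{2} = \left(- \frac{159}{163} - \frac{1}{46}\right)^{2} = \left(- \frac{7477}{7498}\right)^{2} = \frac{55905529}{56220004}$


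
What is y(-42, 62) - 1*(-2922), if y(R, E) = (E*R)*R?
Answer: 112290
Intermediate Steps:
y(R, E) = E*R²
y(-42, 62) - 1*(-2922) = 62*(-42)² - 1*(-2922) = 62*1764 + 2922 = 109368 + 2922 = 112290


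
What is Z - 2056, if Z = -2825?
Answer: -4881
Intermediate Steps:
Z - 2056 = -2825 - 2056 = -4881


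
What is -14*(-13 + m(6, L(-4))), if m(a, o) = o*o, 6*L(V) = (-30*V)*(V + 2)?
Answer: -22218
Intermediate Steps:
L(V) = -5*V*(2 + V) (L(V) = ((-30*V)*(V + 2))/6 = ((-30*V)*(2 + V))/6 = (-30*V*(2 + V))/6 = -5*V*(2 + V))
m(a, o) = o²
-14*(-13 + m(6, L(-4))) = -14*(-13 + (-5*(-4)*(2 - 4))²) = -14*(-13 + (-5*(-4)*(-2))²) = -14*(-13 + (-40)²) = -14*(-13 + 1600) = -14*1587 = -22218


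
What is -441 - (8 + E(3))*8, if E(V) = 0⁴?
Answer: -505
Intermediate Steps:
E(V) = 0
-441 - (8 + E(3))*8 = -441 - (8 + 0)*8 = -441 - 8*8 = -441 - 1*64 = -441 - 64 = -505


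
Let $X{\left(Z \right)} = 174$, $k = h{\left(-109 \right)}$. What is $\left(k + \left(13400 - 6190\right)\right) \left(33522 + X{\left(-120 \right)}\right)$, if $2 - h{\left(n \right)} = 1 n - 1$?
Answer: $246722112$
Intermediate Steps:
$h{\left(n \right)} = 3 - n$ ($h{\left(n \right)} = 2 - \left(1 n - 1\right) = 2 - \left(n - 1\right) = 2 - \left(-1 + n\right) = 3 - n$)
$k = 112$ ($k = 3 - -109 = 3 + 109 = 112$)
$\left(k + \left(13400 - 6190\right)\right) \left(33522 + X{\left(-120 \right)}\right) = \left(112 + \left(13400 - 6190\right)\right) \left(33522 + 174\right) = \left(112 + 7210\right) 33696 = 7322 \cdot 33696 = 246722112$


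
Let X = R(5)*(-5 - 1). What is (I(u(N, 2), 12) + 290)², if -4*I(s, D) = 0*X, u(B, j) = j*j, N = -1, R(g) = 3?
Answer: 84100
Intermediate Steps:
u(B, j) = j²
X = -18 (X = 3*(-5 - 1) = 3*(-6) = -18)
I(s, D) = 0 (I(s, D) = -0*(-18) = -¼*0 = 0)
(I(u(N, 2), 12) + 290)² = (0 + 290)² = 290² = 84100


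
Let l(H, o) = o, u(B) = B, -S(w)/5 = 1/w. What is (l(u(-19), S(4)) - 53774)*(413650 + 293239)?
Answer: -152052530789/4 ≈ -3.8013e+10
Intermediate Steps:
S(w) = -5/w
(l(u(-19), S(4)) - 53774)*(413650 + 293239) = (-5/4 - 53774)*(413650 + 293239) = (-5*¼ - 53774)*706889 = (-5/4 - 53774)*706889 = -215101/4*706889 = -152052530789/4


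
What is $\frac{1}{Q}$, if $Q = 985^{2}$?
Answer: $\frac{1}{970225} \approx 1.0307 \cdot 10^{-6}$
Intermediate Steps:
$Q = 970225$
$\frac{1}{Q} = \frac{1}{970225}$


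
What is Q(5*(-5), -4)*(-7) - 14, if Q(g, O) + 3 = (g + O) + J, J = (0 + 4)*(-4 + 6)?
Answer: 154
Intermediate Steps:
J = 8 (J = 4*2 = 8)
Q(g, O) = 5 + O + g (Q(g, O) = -3 + ((g + O) + 8) = -3 + ((O + g) + 8) = -3 + (8 + O + g) = 5 + O + g)
Q(5*(-5), -4)*(-7) - 14 = (5 - 4 + 5*(-5))*(-7) - 14 = (5 - 4 - 25)*(-7) - 14 = -24*(-7) - 14 = 168 - 14 = 154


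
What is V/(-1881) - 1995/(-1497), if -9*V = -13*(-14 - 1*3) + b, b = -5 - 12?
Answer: 3786527/2815857 ≈ 1.3447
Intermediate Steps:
b = -17
V = -68/3 (V = -(-13*(-14 - 1*3) - 17)/9 = -(-13*(-14 - 3) - 17)/9 = -(-13*(-17) - 17)/9 = -(221 - 17)/9 = -⅑*204 = -68/3 ≈ -22.667)
V/(-1881) - 1995/(-1497) = -68/3/(-1881) - 1995/(-1497) = -68/3*(-1/1881) - 1995*(-1/1497) = 68/5643 + 665/499 = 3786527/2815857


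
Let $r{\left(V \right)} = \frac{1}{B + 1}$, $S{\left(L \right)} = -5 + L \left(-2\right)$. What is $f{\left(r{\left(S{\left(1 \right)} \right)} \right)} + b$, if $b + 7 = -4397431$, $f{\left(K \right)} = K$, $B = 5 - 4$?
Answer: $- \frac{8794875}{2} \approx -4.3974 \cdot 10^{6}$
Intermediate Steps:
$B = 1$ ($B = 5 - 4 = 1$)
$S{\left(L \right)} = -5 - 2 L$
$r{\left(V \right)} = \frac{1}{2}$ ($r{\left(V \right)} = \frac{1}{1 + 1} = \frac{1}{2}$)
$b = -4397438$ ($b = -7 - 4397431 = -4397438$)
$f{\left(r{\left(S{\left(1 \right)} \right)} \right)} + b = \frac{1}{2} - 4397438 = - \frac{8794875}{2}$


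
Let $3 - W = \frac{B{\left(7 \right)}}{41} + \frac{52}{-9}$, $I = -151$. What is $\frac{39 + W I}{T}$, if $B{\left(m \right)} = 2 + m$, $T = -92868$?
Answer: $\frac{462467}{34268292} \approx 0.013495$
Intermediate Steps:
$W = \frac{3158}{369}$ ($W = 3 - \left(\frac{2 + 7}{41} + \frac{52}{-9}\right) = 3 - \left(9 \cdot \frac{1}{41} + 52 \left(- \frac{1}{9}\right)\right) = 3 - \left(\frac{9}{41} - \frac{52}{9}\right) = 3 - - \frac{2051}{369} = 3 + \frac{2051}{369} = \frac{3158}{369} \approx 8.5583$)
$\frac{39 + W I}{T} = \frac{39 + \frac{3158}{369} \left(-151\right)}{-92868} = \left(39 - \frac{476858}{369}\right) \left(- \frac{1}{92868}\right) = \left(- \frac{462467}{369}\right) \left(- \frac{1}{92868}\right) = \frac{462467}{34268292}$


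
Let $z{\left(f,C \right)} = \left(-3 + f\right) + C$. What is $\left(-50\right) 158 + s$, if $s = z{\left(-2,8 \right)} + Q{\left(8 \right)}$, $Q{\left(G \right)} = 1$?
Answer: $-7896$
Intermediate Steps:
$z{\left(f,C \right)} = -3 + C + f$
$s = 4$ ($s = \left(-3 + 8 - 2\right) + 1 = 3 + 1 = 4$)
$\left(-50\right) 158 + s = \left(-50\right) 158 + 4 = -7900 + 4 = -7896$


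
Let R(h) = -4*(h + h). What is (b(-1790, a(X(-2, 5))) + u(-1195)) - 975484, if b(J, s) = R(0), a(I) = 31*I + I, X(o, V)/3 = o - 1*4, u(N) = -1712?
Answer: -977196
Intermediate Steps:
X(o, V) = -12 + 3*o (X(o, V) = 3*(o - 1*4) = 3*(o - 4) = 3*(-4 + o) = -12 + 3*o)
R(h) = -8*h
a(I) = 32*I
b(J, s) = 0 (b(J, s) = -8*0 = 0)
(b(-1790, a(X(-2, 5))) + u(-1195)) - 975484 = (0 - 1712) - 975484 = -1712 - 975484 = -977196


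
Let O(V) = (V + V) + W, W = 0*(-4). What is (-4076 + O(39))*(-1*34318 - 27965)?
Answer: 249007434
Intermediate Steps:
W = 0
O(V) = 2*V (O(V) = (V + V) + 0 = 2*V + 0 = 2*V)
(-4076 + O(39))*(-1*34318 - 27965) = (-4076 + 2*39)*(-1*34318 - 27965) = (-4076 + 78)*(-34318 - 27965) = -3998*(-62283) = 249007434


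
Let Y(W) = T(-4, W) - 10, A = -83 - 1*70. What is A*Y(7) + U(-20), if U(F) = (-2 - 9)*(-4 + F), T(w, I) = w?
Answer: 2406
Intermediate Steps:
A = -153 (A = -83 - 70 = -153)
Y(W) = -14 (Y(W) = -4 - 10 = -14)
U(F) = 44 - 11*F (U(F) = -11*(-4 + F) = 44 - 11*F)
A*Y(7) + U(-20) = -153*(-14) + (44 - 11*(-20)) = 2142 + (44 + 220) = 2142 + 264 = 2406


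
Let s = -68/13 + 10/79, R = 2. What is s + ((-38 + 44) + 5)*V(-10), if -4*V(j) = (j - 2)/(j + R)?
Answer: -75827/8216 ≈ -9.2292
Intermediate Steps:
s = -5242/1027 (s = -68*1/13 + 10*(1/79) = -68/13 + 10/79 = -5242/1027 ≈ -5.1042)
V(j) = -(-2 + j)/(4*(2 + j)) (V(j) = -(j - 2)/(4*(j + 2)) = -(-2 + j)/(4*(2 + j)))
s + ((-38 + 44) + 5)*V(-10) = -5242/1027 + ((-38 + 44) + 5)*((2 - 1*(-10))/(4*(2 - 10))) = -5242/1027 + (6 + 5)*((¼)*(2 + 10)/(-8)) = -5242/1027 + 11*((¼)*(-⅛)*12) = -5242/1027 + 11*(-3/8) = -5242/1027 - 33/8 = -75827/8216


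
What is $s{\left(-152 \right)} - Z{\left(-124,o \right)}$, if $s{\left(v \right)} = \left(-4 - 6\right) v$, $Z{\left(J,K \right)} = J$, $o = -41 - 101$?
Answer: $1644$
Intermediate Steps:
$o = -142$ ($o = -41 - 101 = -142$)
$s{\left(v \right)} = - 10 v$
$s{\left(-152 \right)} - Z{\left(-124,o \right)} = \left(-10\right) \left(-152\right) - -124 = 1520 + 124 = 1644$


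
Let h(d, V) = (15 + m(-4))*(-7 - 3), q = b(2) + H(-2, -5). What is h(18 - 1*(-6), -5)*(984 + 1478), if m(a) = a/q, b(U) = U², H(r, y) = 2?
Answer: -1058660/3 ≈ -3.5289e+5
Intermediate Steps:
q = 6 (q = 2² + 2 = 4 + 2 = 6)
m(a) = a/6
h(d, V) = -430/3 (h(d, V) = (15 + (⅙)*(-4))*(-7 - 3) = (15 - ⅔)*(-10) = (43/3)*(-10) = -430/3)
h(18 - 1*(-6), -5)*(984 + 1478) = -430*(984 + 1478)/3 = -430/3*2462 = -1058660/3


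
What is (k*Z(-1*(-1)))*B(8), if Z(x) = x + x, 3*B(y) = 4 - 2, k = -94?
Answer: -376/3 ≈ -125.33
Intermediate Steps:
B(y) = 2/3 (B(y) = (4 - 2)/3 = (1/3)*2 = 2/3)
Z(x) = 2*x
(k*Z(-1*(-1)))*B(8) = -188*(-1*(-1))*(2/3) = -188*(2/3) = -94*2*(2/3) = -188*2/3 = -376/3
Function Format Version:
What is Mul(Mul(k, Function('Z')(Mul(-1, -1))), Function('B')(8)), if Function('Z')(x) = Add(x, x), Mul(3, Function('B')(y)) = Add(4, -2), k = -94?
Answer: Rational(-376, 3) ≈ -125.33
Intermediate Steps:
Function('B')(y) = Rational(2, 3) (Function('B')(y) = Mul(Rational(1, 3), Add(4, -2)) = Mul(Rational(1, 3), 2) = Rational(2, 3))
Function('Z')(x) = Mul(2, x)
Mul(Mul(k, Function('Z')(Mul(-1, -1))), Function('B')(8)) = Mul(Mul(-94, Mul(2, Mul(-1, -1))), Rational(2, 3)) = Mul(Mul(-94, Mul(2, 1)), Rational(2, 3)) = Mul(Mul(-94, 2), Rational(2, 3)) = Mul(-188, Rational(2, 3)) = Rational(-376, 3)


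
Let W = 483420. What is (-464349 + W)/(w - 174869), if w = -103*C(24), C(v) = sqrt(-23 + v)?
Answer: -6357/58324 ≈ -0.10899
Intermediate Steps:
w = -103 (w = -103*sqrt(-23 + 24) = -103*sqrt(1) = -103*1 = -103)
(-464349 + W)/(w - 174869) = (-464349 + 483420)/(-103 - 174869) = 19071/(-174972) = 19071*(-1/174972) = -6357/58324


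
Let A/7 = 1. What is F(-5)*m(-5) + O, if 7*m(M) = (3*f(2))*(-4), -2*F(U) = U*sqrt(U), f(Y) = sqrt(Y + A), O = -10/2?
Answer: -5 - 90*I*sqrt(5)/7 ≈ -5.0 - 28.749*I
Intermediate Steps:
A = 7 (A = 7*1 = 7)
O = -5 (O = -10*1/2 = -5)
f(Y) = sqrt(7 + Y) (f(Y) = sqrt(Y + 7) = sqrt(7 + Y))
F(U) = -U**(3/2)/2 (F(U) = -U*sqrt(U)/2 = -U**(3/2)/2)
m(M) = -36/7 (m(M) = ((3*sqrt(7 + 2))*(-4))/7 = ((3*sqrt(9))*(-4))/7 = ((3*3)*(-4))/7 = (9*(-4))/7 = (1/7)*(-36) = -36/7)
F(-5)*m(-5) + O = -(-5)*I*sqrt(5)/2*(-36/7) - 5 = (5*I*sqrt(5)/2)*(-36/7) - 5 = -90*I*sqrt(5)/7 - 5 = -5 - 90*I*sqrt(5)/7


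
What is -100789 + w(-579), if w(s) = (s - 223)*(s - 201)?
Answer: 524771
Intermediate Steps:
w(s) = (-223 + s)*(-201 + s)
-100789 + w(-579) = -100789 + (44823 + (-579)² - 424*(-579)) = -100789 + (44823 + 335241 + 245496) = -100789 + 625560 = 524771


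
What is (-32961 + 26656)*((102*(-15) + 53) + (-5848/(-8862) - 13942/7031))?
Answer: 290384401244275/31154361 ≈ 9.3208e+6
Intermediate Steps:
(-32961 + 26656)*((102*(-15) + 53) + (-5848/(-8862) - 13942/7031)) = -6305*((-1530 + 53) + (-5848*(-1/8862) - 13942*1/7031)) = -6305*(-1477 + (2924/4431 - 13942/7031)) = -6305*(-1477 - 41218358/31154361) = -6305*(-46056209555/31154361) = 290384401244275/31154361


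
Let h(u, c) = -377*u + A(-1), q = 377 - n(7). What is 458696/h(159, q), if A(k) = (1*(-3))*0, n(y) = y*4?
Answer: -458696/59943 ≈ -7.6522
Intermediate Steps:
n(y) = 4*y
q = 349 (q = 377 - 4*7 = 377 - 1*28 = 377 - 28 = 349)
A(k) = 0 (A(k) = -3*0 = 0)
h(u, c) = -377*u (h(u, c) = -377*u + 0 = -377*u)
458696/h(159, q) = 458696/((-377*159)) = 458696/(-59943) = 458696*(-1/59943) = -458696/59943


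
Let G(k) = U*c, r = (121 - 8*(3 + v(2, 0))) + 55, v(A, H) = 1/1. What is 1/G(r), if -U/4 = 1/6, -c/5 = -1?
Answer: -3/10 ≈ -0.30000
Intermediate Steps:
c = 5 (c = -5*(-1) = 5)
v(A, H) = 1
U = -⅔ (U = -4/6 = -4*⅙ = -⅔ ≈ -0.66667)
r = 144 (r = (121 - 8*(3 + 1)) + 55 = (121 - 8*4) + 55 = (121 - 32) + 55 = 89 + 55 = 144)
G(k) = -10/3 (G(k) = -⅔*5 = -10/3)
1/G(r) = 1/(-10/3) = -3/10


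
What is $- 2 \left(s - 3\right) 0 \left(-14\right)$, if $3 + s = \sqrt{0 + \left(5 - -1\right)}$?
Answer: $0$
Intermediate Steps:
$s = -3 + \sqrt{6}$ ($s = -3 + \sqrt{0 + \left(5 - -1\right)} = -3 + \sqrt{0 + \left(5 + 1\right)} = -3 + \sqrt{0 + 6} = -3 + \sqrt{6} \approx -0.55051$)
$- 2 \left(s - 3\right) 0 \left(-14\right) = - 2 \left(\left(-3 + \sqrt{6}\right) - 3\right) 0 \left(-14\right) = - 2 \left(-6 + \sqrt{6}\right) 0 \left(-14\right) = \left(12 - 2 \sqrt{6}\right) 0 \left(-14\right) = 0 \left(-14\right) = 0$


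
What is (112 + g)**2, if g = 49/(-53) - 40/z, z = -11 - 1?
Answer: 330912481/25281 ≈ 13089.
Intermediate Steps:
z = -12
g = 383/159 (g = 49/(-53) - 40/(-12) = 49*(-1/53) - 40*(-1/12) = -49/53 + 10/3 = 383/159 ≈ 2.4088)
(112 + g)**2 = (112 + 383/159)**2 = (18191/159)**2 = 330912481/25281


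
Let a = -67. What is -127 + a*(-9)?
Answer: 476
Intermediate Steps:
-127 + a*(-9) = -127 - 67*(-9) = -127 + 603 = 476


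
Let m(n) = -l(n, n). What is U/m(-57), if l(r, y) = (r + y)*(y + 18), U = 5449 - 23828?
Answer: 18379/4446 ≈ 4.1338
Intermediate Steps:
U = -18379
l(r, y) = (18 + y)*(r + y) (l(r, y) = (r + y)*(18 + y) = (18 + y)*(r + y))
m(n) = -36*n - 2*n² (m(n) = -(n² + 18*n + 18*n + n*n) = -(n² + 18*n + 18*n + n²) = -(2*n² + 36*n) = -36*n - 2*n²)
U/m(-57) = -18379*(-1/(114*(-18 - 1*(-57)))) = -18379*(-1/(114*(-18 + 57))) = -18379/(2*(-57)*39) = -18379/(-4446) = -18379*(-1/4446) = 18379/4446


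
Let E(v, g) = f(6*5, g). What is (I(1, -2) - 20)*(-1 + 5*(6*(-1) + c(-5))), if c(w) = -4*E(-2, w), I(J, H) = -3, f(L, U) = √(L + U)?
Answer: 3013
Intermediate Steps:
E(v, g) = √(30 + g) (E(v, g) = √(6*5 + g) = √(30 + g))
c(w) = -4*√(30 + w)
(I(1, -2) - 20)*(-1 + 5*(6*(-1) + c(-5))) = (-3 - 20)*(-1 + 5*(6*(-1) - 4*√(30 - 5))) = -23*(-1 + 5*(-6 - 4*√25)) = -23*(-1 + 5*(-6 - 4*5)) = -23*(-1 + 5*(-6 - 20)) = -23*(-1 + 5*(-26)) = -23*(-1 - 130) = -23*(-131) = 3013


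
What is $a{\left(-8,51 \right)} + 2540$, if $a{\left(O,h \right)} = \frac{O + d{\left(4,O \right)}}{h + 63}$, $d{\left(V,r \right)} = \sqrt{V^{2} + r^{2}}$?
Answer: $\frac{144776}{57} + \frac{2 \sqrt{5}}{57} \approx 2540.0$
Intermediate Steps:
$a{\left(O,h \right)} = \frac{O + \sqrt{16 + O^{2}}}{63 + h}$ ($a{\left(O,h \right)} = \frac{O + \sqrt{4^{2} + O^{2}}}{h + 63} = \frac{O + \sqrt{16 + O^{2}}}{63 + h}$)
$a{\left(-8,51 \right)} + 2540 = \frac{-8 + \sqrt{16 + \left(-8\right)^{2}}}{63 + 51} + 2540 = \frac{-8 + \sqrt{16 + 64}}{114} + 2540 = \frac{-8 + \sqrt{80}}{114} + 2540 = \frac{-8 + 4 \sqrt{5}}{114} + 2540 = \left(- \frac{4}{57} + \frac{2 \sqrt{5}}{57}\right) + 2540 = \frac{144776}{57} + \frac{2 \sqrt{5}}{57}$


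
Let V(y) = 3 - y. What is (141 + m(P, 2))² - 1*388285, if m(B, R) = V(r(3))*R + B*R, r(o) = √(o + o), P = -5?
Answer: -369492 - 548*√6 ≈ -3.7083e+5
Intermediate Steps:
r(o) = √2*√o (r(o) = √(2*o) = √2*√o)
m(B, R) = B*R + R*(3 - √6) (m(B, R) = (3 - √2*√3)*R + B*R = (3 - √6)*R + B*R = R*(3 - √6) + B*R = B*R + R*(3 - √6))
(141 + m(P, 2))² - 1*388285 = (141 + 2*(3 - 5 - √6))² - 1*388285 = (141 + 2*(-2 - √6))² - 388285 = (141 + (-4 - 2*√6))² - 388285 = (137 - 2*√6)² - 388285 = -388285 + (137 - 2*√6)²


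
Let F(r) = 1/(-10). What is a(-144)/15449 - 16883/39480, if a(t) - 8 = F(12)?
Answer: -7443245/17426472 ≈ -0.42712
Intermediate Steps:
F(r) = -1/10
a(t) = 79/10 (a(t) = 8 - 1/10 = 79/10)
a(-144)/15449 - 16883/39480 = (79/10)/15449 - 16883/39480 = (79/10)*(1/15449) - 16883*1/39480 = 79/154490 - 16883/39480 = -7443245/17426472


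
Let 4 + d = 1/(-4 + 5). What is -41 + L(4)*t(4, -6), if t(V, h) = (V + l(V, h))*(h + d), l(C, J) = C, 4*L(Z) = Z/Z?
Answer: -59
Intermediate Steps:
L(Z) = ¼ (L(Z) = (Z/Z)/4 = (¼)*1 = ¼)
d = -3 (d = -4 + 1/(-4 + 5) = -4 + 1/1 = -4 + 1 = -3)
t(V, h) = 2*V*(-3 + h) (t(V, h) = (V + V)*(h - 3) = (2*V)*(-3 + h) = 2*V*(-3 + h))
-41 + L(4)*t(4, -6) = -41 + (2*4*(-3 - 6))/4 = -41 + (2*4*(-9))/4 = -41 + (¼)*(-72) = -41 - 18 = -59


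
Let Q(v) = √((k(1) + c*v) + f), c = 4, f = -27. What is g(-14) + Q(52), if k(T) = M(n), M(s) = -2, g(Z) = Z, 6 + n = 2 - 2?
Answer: -14 + √179 ≈ -0.62091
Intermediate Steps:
n = -6 (n = -6 + (2 - 2) = -6 + 0 = -6)
k(T) = -2
Q(v) = √(-29 + 4*v) (Q(v) = √((-2 + 4*v) - 27) = √(-29 + 4*v))
g(-14) + Q(52) = -14 + √(-29 + 4*52) = -14 + √(-29 + 208) = -14 + √179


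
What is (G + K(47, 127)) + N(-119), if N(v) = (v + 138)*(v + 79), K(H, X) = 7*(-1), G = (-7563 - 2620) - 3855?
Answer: -14805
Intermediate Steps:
G = -14038 (G = -10183 - 3855 = -14038)
K(H, X) = -7
N(v) = (79 + v)*(138 + v) (N(v) = (138 + v)*(79 + v) = (79 + v)*(138 + v))
(G + K(47, 127)) + N(-119) = (-14038 - 7) + (10902 + (-119)² + 217*(-119)) = -14045 + (10902 + 14161 - 25823) = -14045 - 760 = -14805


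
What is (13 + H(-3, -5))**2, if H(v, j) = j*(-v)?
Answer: 4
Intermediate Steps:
H(v, j) = -j*v
(13 + H(-3, -5))**2 = (13 - 1*(-5)*(-3))**2 = (13 - 15)**2 = (-2)**2 = 4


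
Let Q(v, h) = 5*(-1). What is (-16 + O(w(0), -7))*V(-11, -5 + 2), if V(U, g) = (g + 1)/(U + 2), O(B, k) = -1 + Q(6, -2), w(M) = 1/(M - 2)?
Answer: -44/9 ≈ -4.8889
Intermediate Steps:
Q(v, h) = -5
w(M) = 1/(-2 + M)
O(B, k) = -6 (O(B, k) = -1 - 5 = -6)
V(U, g) = (1 + g)/(2 + U)
(-16 + O(w(0), -7))*V(-11, -5 + 2) = (-16 - 6)*((1 + (-5 + 2))/(2 - 11)) = -22*(1 - 3)/(-9) = -(-22)*(-2)/9 = -22*2/9 = -44/9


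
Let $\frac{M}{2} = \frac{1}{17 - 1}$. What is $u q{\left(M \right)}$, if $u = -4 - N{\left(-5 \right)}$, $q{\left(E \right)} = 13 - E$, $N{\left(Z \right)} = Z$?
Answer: $\frac{103}{8} \approx 12.875$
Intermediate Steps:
$M = \frac{1}{8}$ ($M = \frac{2}{17 - 1} = \frac{2}{16} = 2 \cdot \frac{1}{16} = \frac{1}{8} \approx 0.125$)
$u = 1$ ($u = -4 - -5 = -4 + 5 = 1$)
$u q{\left(M \right)} = 1 \left(13 - \frac{1}{8}\right) = 1 \cdot \frac{103}{8} = \frac{103}{8}$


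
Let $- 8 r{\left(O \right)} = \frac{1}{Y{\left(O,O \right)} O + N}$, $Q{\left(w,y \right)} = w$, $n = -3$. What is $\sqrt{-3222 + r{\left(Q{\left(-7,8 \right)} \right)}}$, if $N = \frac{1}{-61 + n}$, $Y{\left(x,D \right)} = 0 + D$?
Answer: $\frac{i \sqrt{31666566030}}{3135} \approx 56.763 i$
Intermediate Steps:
$Y{\left(x,D \right)} = D$
$N = - \frac{1}{64}$ ($N = \frac{1}{-61 - 3} = \frac{1}{-64} = - \frac{1}{64} \approx -0.015625$)
$r{\left(O \right)} = - \frac{1}{8 \left(- \frac{1}{64} + O^{2}\right)}$ ($r{\left(O \right)} = - \frac{1}{8 \left(O O - \frac{1}{64}\right)} = - \frac{1}{8 \left(O^{2} - \frac{1}{64}\right)} = - \frac{1}{8 \left(- \frac{1}{64} + O^{2}\right)}$)
$\sqrt{-3222 + r{\left(Q{\left(-7,8 \right)} \right)}} = \sqrt{-3222 - \frac{8}{-1 + 64 \left(-7\right)^{2}}} = \sqrt{-3222 - \frac{8}{-1 + 64 \cdot 49}} = \sqrt{-3222 - \frac{8}{-1 + 3136}} = \sqrt{-3222 - \frac{8}{3135}} = \sqrt{- \frac{10100978}{3135}} = \frac{i \sqrt{31666566030}}{3135}$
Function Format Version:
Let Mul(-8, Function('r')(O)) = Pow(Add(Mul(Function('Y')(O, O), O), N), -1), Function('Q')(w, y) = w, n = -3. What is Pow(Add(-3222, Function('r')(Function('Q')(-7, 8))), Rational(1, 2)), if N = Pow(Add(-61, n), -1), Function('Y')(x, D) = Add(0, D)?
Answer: Mul(Rational(1, 3135), I, Pow(31666566030, Rational(1, 2))) ≈ Mul(56.763, I)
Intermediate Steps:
Function('Y')(x, D) = D
N = Rational(-1, 64) (N = Pow(Add(-61, -3), -1) = Pow(-64, -1) = Rational(-1, 64) ≈ -0.015625)
Function('r')(O) = Mul(Rational(-1, 8), Pow(Add(Rational(-1, 64), Pow(O, 2)), -1)) (Function('r')(O) = Mul(Rational(-1, 8), Pow(Add(Mul(O, O), Rational(-1, 64)), -1)) = Mul(Rational(-1, 8), Pow(Add(Pow(O, 2), Rational(-1, 64)), -1)) = Mul(Rational(-1, 8), Pow(Add(Rational(-1, 64), Pow(O, 2)), -1)))
Pow(Add(-3222, Function('r')(Function('Q')(-7, 8))), Rational(1, 2)) = Pow(Add(-3222, Mul(-8, Pow(Add(-1, Mul(64, Pow(-7, 2))), -1))), Rational(1, 2)) = Pow(Add(-3222, Mul(-8, Pow(Add(-1, Mul(64, 49)), -1))), Rational(1, 2)) = Pow(Add(-3222, Mul(-8, Pow(Add(-1, 3136), -1))), Rational(1, 2)) = Pow(Add(-3222, Mul(-8, Pow(3135, -1))), Rational(1, 2)) = Pow(Add(-3222, Mul(-8, Rational(1, 3135))), Rational(1, 2)) = Pow(Add(-3222, Rational(-8, 3135)), Rational(1, 2)) = Pow(Rational(-10100978, 3135), Rational(1, 2)) = Mul(Rational(1, 3135), I, Pow(31666566030, Rational(1, 2)))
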